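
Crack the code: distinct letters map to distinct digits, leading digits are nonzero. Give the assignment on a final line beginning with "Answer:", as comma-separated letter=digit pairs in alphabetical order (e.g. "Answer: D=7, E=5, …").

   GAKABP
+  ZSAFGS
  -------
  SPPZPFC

Step 1. [col 1: P + S ≡ C (mod 10)] several values work for C in column 1 (P + S ≡ C (mod 10), carry-in 0); try C=6. So C=6.
Step 2. [col 1: P + S ≡ C (mod 10)] column 1 (P + S ≡ C (mod 10), carry-in 0) doesn't pin P yet; pick P=5 and continue, so P=5.
Step 3. [col 1: P + S ≡ C (mod 10)] in column 1 we have P+S≡C with carry-in 0; given P=5, C=6 and digits 5,6 already taken and all letters distinct, that pins S to 1, so S=1.
Step 4. [col 2: B + G ≡ F (mod 10)] no forcing yet in column 2 (carry-in 0); G=8 is free and consistent — try it, so G=8.
Step 5. [col 2: B + G ≡ F (mod 10)] B=2 is one option consistent with column 2 (B + G ≡ F (mod 10), carry-in 0) — take it ⇒ B=2.
Step 6. [col 2: B + G ≡ F (mod 10)] column 2: given B=2, G=8, carry-in 0, and digits 1,2,5,6,8 already taken and all letters distinct, B+G≡F (mod 10) forces F=0, so F=0.
Step 7. [col 3: A + F ≡ P (mod 10)] from column 3 (F=0, P=5, carry-in 1, digits 0,1,2,5,6,8 already taken and all letters distinct): A must equal 4, so A=4.
Step 8. [col 4: K + A ≡ Z (mod 10)] several values work for K in column 4 (K + A ≡ Z (mod 10), carry-in 0); try K=3. So K=3.
Step 9. [col 4: K + A ≡ Z (mod 10)] column 4 reads K+A+carry(0)=Z with K=3, A=4; with digits 0,1,2,3,4,5,6,8 already taken and all letters distinct, the only value for Z is 7, so Z=7.

Answer: A=4, B=2, C=6, F=0, G=8, K=3, P=5, S=1, Z=7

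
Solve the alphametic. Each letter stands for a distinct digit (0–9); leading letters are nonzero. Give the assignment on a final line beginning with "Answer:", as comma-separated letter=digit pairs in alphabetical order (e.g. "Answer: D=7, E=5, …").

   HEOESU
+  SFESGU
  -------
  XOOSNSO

Step 1. [X] X is the leading digit of a 7-digit sum of two 6-digit numbers; the final carry is exactly 1. So X=1.
Step 2. [col 1: U + U ≡ O (mod 10)] several values work for O in column 1 (U + U ≡ O (mod 10), carry-in 0); try O=2, so O=2.
Step 3. [col 1: U + U ≡ O (mod 10)] column 1: given O=2, carry-in 0, and digits 1,2 already taken and all letters distinct, U+U≡O (mod 10) forces U=6, so U=6.
Step 4. [col 2: S + G ≡ S (mod 10)] column 2: given nothing yet, carry-in 1, and digits 1,2,6 already taken and all letters distinct, S+G≡S (mod 10) forces G=9 ⇒ G=9.
Step 5. [col 2: S + G ≡ S (mod 10)] column 2 (S + G ≡ S (mod 10), carry-in 1) doesn't pin S yet; pick S=8 and continue, so S=8.
Step 6. [col 3: E + S ≡ N (mod 10)] several values work for E in column 3 (E + S ≡ N (mod 10), carry-in 1); try E=5 ⇒ E=5.
Step 7. [col 3: E + S ≡ N (mod 10)] from column 3 (E=5, S=8, carry-in 1, digits 1,2,5,6,8,9 already taken and all letters distinct): N must equal 4 ⇒ N=4.
Step 8. [col 5: E + F ≡ O (mod 10)] from column 5 (E=5, O=2, carry-in 0, digits 1,2,4,5,6,8,9 already taken and all letters distinct): F must equal 7. So F=7.
Step 9. [col 6: H + S ≡ O (mod 10)] column 6 reads H+S+carry(1)=O with S=8, O=2; with digits 1,2,4,5,6,7,8,9 already taken and all letters distinct, the only value for H is 3. So H=3.

Answer: E=5, F=7, G=9, H=3, N=4, O=2, S=8, U=6, X=1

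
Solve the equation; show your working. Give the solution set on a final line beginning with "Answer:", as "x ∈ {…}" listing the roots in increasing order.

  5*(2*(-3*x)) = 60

Step 1. [5*(2*(-3*x)) = 60] 5·(inner) — divide through by 5, so div: 2*(-3*x) = 12.
Step 2. [2*(-3*x) = 12] leading coefficient 2: divide by 2 ⇒ div: -3*x = 6.
Step 3. [-3*x = 6] divide by the outer -3, so div: x = -2.

Answer: x ∈ {-2}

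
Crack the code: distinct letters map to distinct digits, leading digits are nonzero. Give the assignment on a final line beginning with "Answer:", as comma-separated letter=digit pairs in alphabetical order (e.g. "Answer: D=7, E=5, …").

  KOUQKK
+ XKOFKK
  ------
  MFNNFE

Step 1. [col 1: K + K ≡ E (mod 10)] column 1 (K + K ≡ E (mod 10), carry-in 0) doesn't pin K yet; pick K=5 and continue, so K=5.
Step 2. [col 1: K + K ≡ E (mod 10)] column 1 reads K+K+carry(0)=E with K=5; with digits 5 already taken and all letters distinct, the only value for E is 0. So E=0.
Step 3. [col 2: K + K ≡ F (mod 10)] column 2 reads K+K+carry(1)=F with K=5; with digits 0,5 already taken and all letters distinct, the only value for F is 1. So F=1.
Step 4. [col 3: Q + F ≡ N (mod 10)] no forcing yet in column 3 (carry-in 1); N=9 is free and consistent — try it. So N=9.
Step 5. [col 3: Q + F ≡ N (mod 10)] column 3: given F=1, N=9, carry-in 1, and digits 0,1,5,9 already taken and all letters distinct, Q+F≡N (mod 10) forces Q=7. So Q=7.
Step 6. [col 4: U + O ≡ N (mod 10)] O=6 is one option consistent with column 4 (U + O ≡ N (mod 10), carry-in 0) — take it. So O=6.
Step 7. [col 4: U + O ≡ N (mod 10)] column 4 reads U+O+carry(0)=N with O=6, N=9; with digits 0,1,5,6,7,9 already taken and all letters distinct, the only value for U is 3. So U=3.
Step 8. [col 6: K + X ≡ M (mod 10)] X=2 is one option consistent with column 6 (K + X ≡ M (mod 10), carry-in 1) — take it. So X=2.
Step 9. [col 6: K + X ≡ M (mod 10)] column 6 reads K+X+carry(1)=M with K=5, X=2; with digits 0,1,2,3,5,6,7,9 already taken and all letters distinct, the only value for M is 8, so M=8.

Answer: E=0, F=1, K=5, M=8, N=9, O=6, Q=7, U=3, X=2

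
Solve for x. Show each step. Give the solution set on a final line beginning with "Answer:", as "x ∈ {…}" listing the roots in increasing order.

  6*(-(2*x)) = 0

Step 1. [6*(-(2*x)) = 0] 6 out front; divide by 6, so div: -(2*x) = 0.
Step 2. [-(2*x) = 0] LHS negated; negate both sides, so neg: 2*x = 0.
Step 3. [2*x = 0] LHS = 2·(…); ÷2 both sides. So div: x = 0.

Answer: x ∈ {0}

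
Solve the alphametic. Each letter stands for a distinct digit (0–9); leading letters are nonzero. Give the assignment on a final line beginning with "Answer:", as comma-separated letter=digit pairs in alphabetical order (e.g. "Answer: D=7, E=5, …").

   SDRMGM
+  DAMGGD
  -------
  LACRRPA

Step 1. [col 1: M + D ≡ A (mod 10)] several values work for M in column 1 (M + D ≡ A (mod 10), carry-in 0); try M=9. So M=9.
Step 2. [col 1: M + D ≡ A (mod 10)] several values work for A in column 1 (M + D ≡ A (mod 10), carry-in 0); try A=4 ⇒ A=4.
Step 3. [col 1: M + D ≡ A (mod 10)] column 1: given M=9, A=4, carry-in 0, and digits 4,9 already taken and all letters distinct, M+D≡A (mod 10) forces D=5. So D=5.
Step 4. [col 2: G + G ≡ P (mod 10)] several values work for P in column 2 (G + G ≡ P (mod 10), carry-in 1); try P=7. So P=7.
Step 5. [col 2: G + G ≡ P (mod 10)] G=3 is one option consistent with column 2 (G + G ≡ P (mod 10), carry-in 1) — take it. So G=3.
Step 6. [col 3: M + G ≡ R (mod 10)] in column 3 we have M+G≡R with carry-in 0; given M=9, G=3 and digits 3,4,5,7,9 already taken and all letters distinct, that pins R to 2 ⇒ R=2.
Step 7. [col 5: D + A ≡ C (mod 10)] column 5 reads D+A+carry(1)=C with D=5, A=4; with digits 2,3,4,5,7,9 already taken and all letters distinct, the only value for C is 0. So C=0.
Step 8. [L] L is the leading digit of a 7-digit sum of two 6-digit numbers; the final carry is exactly 1 ⇒ L=1.
Step 9. [col 6: S + D ≡ A (mod 10)] column 6 reads S+D+carry(1)=A with D=5, A=4; with digits 0,1,2,3,4,5,7,9 already taken and all letters distinct, the only value for S is 8, so S=8.

Answer: A=4, C=0, D=5, G=3, L=1, M=9, P=7, R=2, S=8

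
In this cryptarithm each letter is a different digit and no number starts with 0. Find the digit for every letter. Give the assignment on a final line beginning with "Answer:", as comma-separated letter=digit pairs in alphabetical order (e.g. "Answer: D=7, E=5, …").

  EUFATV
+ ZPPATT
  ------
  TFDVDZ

Step 1. [col 1: V + T ≡ Z (mod 10)] several values work for V in column 1 (V + T ≡ Z (mod 10), carry-in 0); try V=5. So V=5.
Step 2. [col 1: V + T ≡ Z (mod 10)] Z=1 is one option consistent with column 1 (V + T ≡ Z (mod 10), carry-in 0) — take it. So Z=1.
Step 3. [col 1: V + T ≡ Z (mod 10)] from column 1 (V=5, Z=1, carry-in 0, digits 1,5 already taken and all letters distinct): T must equal 6, so T=6.
Step 4. [col 2: T + T ≡ D (mod 10)] in column 2 we have T+T≡D with carry-in 1; given T=6 and digits 1,5,6 already taken and all letters distinct, that pins D to 3, so D=3.
Step 5. [col 3: A + A ≡ V (mod 10)] A=7 is one option consistent with column 3 (A + A ≡ V (mod 10), carry-in 1) — take it ⇒ A=7.
Step 6. [col 4: F + P ≡ D (mod 10)] P=2 is one option consistent with column 4 (F + P ≡ D (mod 10), carry-in 1) — take it, so P=2.
Step 7. [col 4: F + P ≡ D (mod 10)] in column 4 we have F+P≡D with carry-in 1; given P=2, D=3 and digits 1,2,3,5,6,7 already taken and all letters distinct, that pins F to 0 ⇒ F=0.
Step 8. [col 5: U + P ≡ F (mod 10)] column 5: given P=2, F=0, carry-in 0, and digits 0,1,2,3,5,6,7 already taken and all letters distinct, U+P≡F (mod 10) forces U=8. So U=8.
Step 9. [col 6: E + Z ≡ T (mod 10)] in column 6 we have E+Z≡T with carry-in 1; given Z=1, T=6 and digits 0,1,2,3,5,6,7,8 already taken and all letters distinct, that pins E to 4 ⇒ E=4.

Answer: A=7, D=3, E=4, F=0, P=2, T=6, U=8, V=5, Z=1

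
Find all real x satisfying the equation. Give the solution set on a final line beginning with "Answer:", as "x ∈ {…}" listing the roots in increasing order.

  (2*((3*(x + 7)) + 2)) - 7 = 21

Step 1. [(2*((3*(x + 7)) + 2)) - 7 = 21] peel the -7: add 7 from each side, so sub: 2*((3*(x + 7)) + 2) = 28.
Step 2. [2*((3*(x + 7)) + 2) = 28] LHS = 2·(…); ÷2 both sides. So div: (3*(x + 7)) + 2 = 14.
Step 3. [(3*(x + 7)) + 2 = 14] +2 is outermost — subtract 2 both sides. So sub: 3*(x + 7) = 12.
Step 4. [3*(x + 7) = 12] 3 out front; divide by 3, so div: x + 7 = 4.
Step 5. [x + 7 = 4] peel the +7: subtract 7 from each side. So sub: x = -3.

Answer: x ∈ {-3}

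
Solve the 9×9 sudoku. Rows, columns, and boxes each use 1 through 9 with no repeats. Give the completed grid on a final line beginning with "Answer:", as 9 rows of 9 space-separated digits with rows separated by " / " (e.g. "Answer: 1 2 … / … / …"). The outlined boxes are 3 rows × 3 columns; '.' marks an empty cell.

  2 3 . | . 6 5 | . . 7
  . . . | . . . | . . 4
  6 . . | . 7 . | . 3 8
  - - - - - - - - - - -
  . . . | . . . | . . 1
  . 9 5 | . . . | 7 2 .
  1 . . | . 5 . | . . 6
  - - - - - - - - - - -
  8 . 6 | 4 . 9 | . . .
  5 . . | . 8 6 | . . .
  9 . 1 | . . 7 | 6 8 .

Step 1. [r5c9∈{3}] nothing but 3 survives at r5c9 ⇒ r5c9=3.
Step 2. [r3c6∈{1,2,4}] in box 2, 4 fits only at r3c6, so r3c6=4.
Step 3. [r8c3∈{2,3,4,7}] in box 7, 3 fits only at r8c3, so r8c3=3.
Step 4. [r5c1∈{4}] only 4 remains possible at r5c1 ⇒ r5c1=4.
Step 5. [r4c5∈{2,3,4,9}] r4c5 is the only open cell in col 5 admitting 4 ⇒ r4c5=4.
Step 6. [r2c5∈{1,2,3,9}] 9 has one home in col 5: r2c5. So r2c5=9.
Step 7. [r7c7∈{1,2,3,5}] col 7 places 3 nowhere but r7c7 ⇒ r7c7=3.
Step 8. [r4c2∈{2,6,7,8}] col 2 places 6 nowhere but r4c2 ⇒ r4c2=6.
Step 9. [r9c4∈{2,3,5}] r9c4 is the only open cell in col 4 admitting 5, so r9c4=5.
Step 10. [r9c9∈{2}] r9c9 has the single candidate 2. So r9c9=2.
Step 11. [r5c5∈{1}] r5c5 is down to just 1, so r5c5=1.
Step 12. [r2c6∈{1,2,3,8}] col 6 places 1 nowhere but r2c6. So r2c6=1.
Step 13. [r5c6∈{8}] r5c6 is down to just 8. So r5c6=8.
Step 14. [r7c8∈{1,5,7}] 1 has one home in row 7: r7c8 ⇒ r7c8=1.
Step 15. [r1c8∈{9}] r1c8 has the single candidate 9 ⇒ r1c8=9.
Step 16. [r3c4∈{2}] nothing but 2 survives at r3c4 ⇒ r3c4=2.
Step 17. [r8c2∈{2,4,7}] 2 has one home in row 8: r8c2. So r8c2=2.
Step 18. [r4c1∈{3,7}] across col 1, 3 lands solely at r4c1. So r4c1=3.
Step 19. [r2c4∈{3,8}] r2c4 is the only open cell in row 2 admitting 3, so r2c4=3.
Step 20. [r3c2∈{1,5}] 1 has one home in col 2: r3c2 ⇒ r3c2=1.
Step 21. [r2c2∈{5,7,8}] in col 2, 5 fits only at r2c2, so r2c2=5.
Step 22. [r2c3∈{7,8}] across row 2, 8 lands solely at r2c3. So r2c3=8.
Step 23. [r4c7∈{5,8,9}] in row 4, 8 fits only at r4c7, so r4c7=8.
Step 24. [r6c7∈{4,9}] in box 6, 9 fits only at r6c7. So r6c7=9.
Step 25. [r6c4∈{7}] r6c4 is down to just 7. So r6c4=7.
Step 26. [r4c6∈{2}] r4c6 is down to just 2, so r4c6=2.
Step 27. [r6c8∈{4}] r6c8 is down to just 4 ⇒ r6c8=4.
Step 28. [r8c4∈{1}] r8c4 has the single candidate 1 ⇒ r8c4=1.
Step 29. [r7c9∈{5}] only 5 remains possible at r7c9, so r7c9=5.
Step 30. [r8c9∈{9}] r8c9 is down to just 9 ⇒ r8c9=9.
Step 31. [r7c2∈{7}] r7c2 has the single candidate 7. So r7c2=7.
Step 32. [r6c2∈{8}] r6c2's peers cover all but 8 ⇒ r6c2=8.
Step 33. [r6c6∈{3}] only 3 remains possible at r6c6, so r6c6=3.
Step 34. [r1c7∈{1}] r1c7's peers cover all but 1 ⇒ r1c7=1.
Step 35. [r6c3∈{2}] r6c3 is down to just 2, so r6c3=2.
Step 36. [r1c4∈{8}] only 8 remains possible at r1c4, so r1c4=8.
Step 37. [r3c7∈{5}] nothing but 5 survives at r3c7, so r3c7=5.
Step 38. [r2c1∈{7}] r2c1's peers cover all but 7, so r2c1=7.
Step 39. [r9c2∈{4}] r9c2 is down to just 4, so r9c2=4.
Step 40. [r8c8∈{7}] r8c8 is down to just 7 ⇒ r8c8=7.
Step 41. [r3c3∈{9}] only 9 remains possible at r3c3, so r3c3=9.
Step 42. [r9c5∈{3}] nothing but 3 survives at r9c5, so r9c5=3.
Step 43. [r2c8∈{6}] nothing but 6 survives at r2c8. So r2c8=6.
Step 44. [r4c8∈{5}] r4c8's peers cover all but 5, so r4c8=5.
Step 45. [r2c7∈{2}] only 2 remains possible at r2c7, so r2c7=2.
Step 46. [r8c7∈{4}] r8c7's peers cover all but 4 ⇒ r8c7=4.
Step 47. [r7c5∈{2}] r7c5 has the single candidate 2. So r7c5=2.
Step 48. [r1c3∈{4}] r1c3's peers cover all but 4. So r1c3=4.
Step 49. [r4c4∈{9}] r4c4 is down to just 9, so r4c4=9.
Step 50. [r5c4∈{6}] r5c4 has the single candidate 6 ⇒ r5c4=6.
Step 51. [r4c3∈{7}] r4c3 has the single candidate 7, so r4c3=7.

Answer: 2 3 4 8 6 5 1 9 7 / 7 5 8 3 9 1 2 6 4 / 6 1 9 2 7 4 5 3 8 / 3 6 7 9 4 2 8 5 1 / 4 9 5 6 1 8 7 2 3 / 1 8 2 7 5 3 9 4 6 / 8 7 6 4 2 9 3 1 5 / 5 2 3 1 8 6 4 7 9 / 9 4 1 5 3 7 6 8 2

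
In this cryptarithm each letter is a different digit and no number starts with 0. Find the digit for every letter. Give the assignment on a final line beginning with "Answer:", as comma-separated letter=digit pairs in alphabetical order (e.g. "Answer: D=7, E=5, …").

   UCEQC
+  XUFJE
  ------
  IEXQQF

Step 1. [col 1: C + E ≡ F (mod 10)] C=5 is one option consistent with column 1 (C + E ≡ F (mod 10), carry-in 0) — take it ⇒ C=5.
Step 2. [I] the sum has 6 digits but both addends have 5; that extra leading digit I is the final carry, namely 1. So I=1.
Step 3. [col 1: C + E ≡ F (mod 10)] several values work for F in column 1 (C + E ≡ F (mod 10), carry-in 0); try F=7 ⇒ F=7.
Step 4. [col 1: C + E ≡ F (mod 10)] column 1 reads C+E+carry(0)=F with C=5, F=7; with digits 1,5,7 already taken and all letters distinct, the only value for E is 2. So E=2.
Step 5. [col 2: Q + J ≡ Q (mod 10)] column 2 reads Q+J+carry(0)=Q with nothing yet; with digits 1,2,5,7 already taken and all letters distinct, the only value for J is 0 ⇒ J=0.
Step 6. [col 2: Q + J ≡ Q (mod 10)] several values work for Q in column 2 (Q + J ≡ Q (mod 10), carry-in 0); try Q=9 ⇒ Q=9.
Step 7. [col 4: C + U ≡ X (mod 10)] X=3 is one option consistent with column 4 (C + U ≡ X (mod 10), carry-in 0) — take it. So X=3.
Step 8. [col 4: C + U ≡ X (mod 10)] from column 4 (C=5, X=3, carry-in 0, digits 0,1,2,3,5,7,9 already taken and all letters distinct): U must equal 8, so U=8.

Answer: C=5, E=2, F=7, I=1, J=0, Q=9, U=8, X=3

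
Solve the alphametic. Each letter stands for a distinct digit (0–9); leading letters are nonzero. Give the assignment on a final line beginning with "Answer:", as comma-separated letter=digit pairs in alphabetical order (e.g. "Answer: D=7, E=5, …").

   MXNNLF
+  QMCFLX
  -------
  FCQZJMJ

Step 1. [col 1: F + X ≡ J (mod 10)] column 1 (F + X ≡ J (mod 10), carry-in 0) doesn't pin F yet; pick F=1 and continue ⇒ F=1.
Step 2. [col 1: F + X ≡ J (mod 10)] J=4 is one option consistent with column 1 (F + X ≡ J (mod 10), carry-in 0) — take it, so J=4.
Step 3. [col 1: F + X ≡ J (mod 10)] column 1: given F=1, J=4, carry-in 0, and digits 1,4 already taken and all letters distinct, F+X≡J (mod 10) forces X=3. So X=3.
Step 4. [col 2: L + L ≡ M (mod 10)] several values work for L in column 2 (L + L ≡ M (mod 10), carry-in 0); try L=8, so L=8.
Step 5. [col 2: L + L ≡ M (mod 10)] in column 2 we have L+L≡M with carry-in 0; given L=8 and digits 1,3,4,8 already taken and all letters distinct, that pins M to 6 ⇒ M=6.
Step 6. [col 3: N + F ≡ J (mod 10)] column 3: given F=1, J=4, carry-in 1, and digits 1,3,4,6,8 already taken and all letters distinct, N+F≡J (mod 10) forces N=2. So N=2.
Step 7. [col 4: N + C ≡ Z (mod 10)] Z=7 is one option consistent with column 4 (N + C ≡ Z (mod 10), carry-in 0) — take it, so Z=7.
Step 8. [col 4: N + C ≡ Z (mod 10)] column 4: given N=2, Z=7, carry-in 0, and digits 1,2,3,4,6,7,8 already taken and all letters distinct, N+C≡Z (mod 10) forces C=5. So C=5.
Step 9. [col 5: X + M ≡ Q (mod 10)] in column 5 we have X+M≡Q with carry-in 0; given X=3, M=6 and digits 1,2,3,4,5,6,7,8 already taken and all letters distinct, that pins Q to 9 ⇒ Q=9.

Answer: C=5, F=1, J=4, L=8, M=6, N=2, Q=9, X=3, Z=7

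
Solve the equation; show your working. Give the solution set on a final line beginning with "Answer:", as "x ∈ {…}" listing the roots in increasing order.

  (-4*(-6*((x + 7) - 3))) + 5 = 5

Step 1. [(-4*(-6*((x + 7) - 3))) + 5 = 5] the outer +5 inverts by subtracting 5, so sub: -4*(-6*((x + 7) - 3)) = 0.
Step 2. [-4*(-6*((x + 7) - 3)) = 0] -4·(inner) — divide through by -4. So div: -6*((x + 7) - 3) = 0.
Step 3. [-6*((x + 7) - 3) = 0] LHS = -6·(…); ÷-6 both sides ⇒ div: (x + 7) - 3 = 0.
Step 4. [(x + 7) - 3 = 0] -3 is outermost — add 3 both sides ⇒ sub: x + 7 = 3.
Step 5. [x + 7 = 3] +7 is outermost — subtract 7 both sides. So sub: x = -4.

Answer: x ∈ {-4}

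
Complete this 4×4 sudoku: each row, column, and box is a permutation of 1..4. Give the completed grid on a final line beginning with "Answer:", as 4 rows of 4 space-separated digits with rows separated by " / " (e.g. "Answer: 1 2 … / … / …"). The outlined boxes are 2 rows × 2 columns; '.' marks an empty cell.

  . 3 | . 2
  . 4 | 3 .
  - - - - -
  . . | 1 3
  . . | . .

Step 1. [r3c2∈{2}] only 2 remains possible at r3c2, so r3c2=2.
Step 2. [r4c4∈{4}] only 4 remains possible at r4c4. So r4c4=4.
Step 3. [r1c1∈{1}] r1c1's peers cover all but 1, so r1c1=1.
Step 4. [r4c1∈{3}] only 3 remains possible at r4c1, so r4c1=3.
Step 5. [r4c2∈{1}] only 1 remains possible at r4c2, so r4c2=1.
Step 6. [r2c4∈{1}] only 1 remains possible at r2c4. So r2c4=1.
Step 7. [r1c3∈{4}] only 4 remains possible at r1c3. So r1c3=4.
Step 8. [r3c1∈{4}] nothing but 4 survives at r3c1, so r3c1=4.
Step 9. [r4c3∈{2}] only 2 remains possible at r4c3, so r4c3=2.
Step 10. [r2c1∈{2}] r2c1 is down to just 2, so r2c1=2.

Answer: 1 3 4 2 / 2 4 3 1 / 4 2 1 3 / 3 1 2 4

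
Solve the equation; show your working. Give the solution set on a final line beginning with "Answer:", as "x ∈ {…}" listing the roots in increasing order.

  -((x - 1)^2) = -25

Step 1. [-((x - 1)^2) = -25] flip signs both sides. So neg: (x - 1)^2 = 25.
Step 2. [(x - 1)^2 = 25] √ both sides: 25 ≥ 0 gives two branches. So sqrt: x - 1 = 5 or -5.
Step 3. [x - 1 = 5 or -5] 1 comes off first (add 1) ⇒ sub: x = 6 or -4.

Answer: x ∈ {-4, 6}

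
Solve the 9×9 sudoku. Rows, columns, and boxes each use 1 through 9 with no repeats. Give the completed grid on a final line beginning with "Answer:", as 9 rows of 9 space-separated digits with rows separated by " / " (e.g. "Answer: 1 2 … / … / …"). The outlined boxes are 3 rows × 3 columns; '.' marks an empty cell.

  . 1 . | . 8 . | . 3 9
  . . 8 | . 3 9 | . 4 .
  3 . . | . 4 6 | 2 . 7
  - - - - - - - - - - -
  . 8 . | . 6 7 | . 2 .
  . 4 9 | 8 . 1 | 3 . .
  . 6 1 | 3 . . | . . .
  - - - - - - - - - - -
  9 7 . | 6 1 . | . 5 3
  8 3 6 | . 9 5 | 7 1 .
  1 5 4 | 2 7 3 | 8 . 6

Step 1. [r4c1∈{5}] r4c1's peers cover all but 5 ⇒ r4c1=5.
Step 2. [r1c3∈{2,5,7}] across col 3, 7 lands solely at r1c3. So r1c3=7.
Step 3. [r7c7∈{4}] nothing but 4 survives at r7c7. So r7c7=4.
Step 4. [r5c9∈{5}] r5c9 has the single candidate 5, so r5c9=5.
Step 5. [r6c6∈{2,4}] r6c6 is the only open cell in col 6 admitting 4 ⇒ r6c6=4.
Step 6. [r1c4∈{5}] r1c4 is down to just 5 ⇒ r1c4=5.
Step 7. [r2c9∈{1}] only 1 remains possible at r2c9. So r2c9=1.
Step 8. [r2c2∈{2}] nothing but 2 survives at r2c2, so r2c2=2.
Step 9. [r2c1∈{6}] nothing but 6 survives at r2c1 ⇒ r2c1=6.
Step 10. [r6c7∈{9}] only 9 remains possible at r6c7 ⇒ r6c7=9.
Step 11. [r5c5∈{2}] r5c5's peers cover all but 2. So r5c5=2.
Step 12. [r5c1∈{7}] r5c1 is down to just 7 ⇒ r5c1=7.
Step 13. [r6c8∈{7,8}] 7 has one home in row 6: r6c8. So r6c8=7.
Step 14. [r5c8∈{6}] r5c8's peers cover all but 6 ⇒ r5c8=6.
Step 15. [r7c6∈{8}] r7c6's peers cover all but 8. So r7c6=8.
Step 16. [r3c2∈{9}] r3c2 has the single candidate 9. So r3c2=9.
Step 17. [r1c7∈{6}] r1c7 has the single candidate 6. So r1c7=6.
Step 18. [r2c4∈{7}] r2c4 is down to just 7 ⇒ r2c4=7.
Step 19. [r8c9∈{2}] only 2 remains possible at r8c9, so r8c9=2.
Step 20. [r8c4∈{4}] r8c4 is down to just 4. So r8c4=4.
Step 21. [r4c4∈{9}] nothing but 9 survives at r4c4 ⇒ r4c4=9.
Step 22. [r6c1∈{2}] nothing but 2 survives at r6c1, so r6c1=2.
Step 23. [r4c7∈{1}] r4c7's peers cover all but 1 ⇒ r4c7=1.
Step 24. [r1c1∈{4}] r1c1 has the single candidate 4, so r1c1=4.
Step 25. [r4c9∈{4}] r4c9's peers cover all but 4, so r4c9=4.
Step 26. [r1c6∈{2}] r1c6 is down to just 2 ⇒ r1c6=2.
Step 27. [r9c8∈{9}] r9c8 has the single candidate 9, so r9c8=9.
Step 28. [r7c3∈{2}] only 2 remains possible at r7c3, so r7c3=2.
Step 29. [r3c3∈{5}] nothing but 5 survives at r3c3. So r3c3=5.
Step 30. [r6c5∈{5}] only 5 remains possible at r6c5 ⇒ r6c5=5.
Step 31. [r4c3∈{3}] nothing but 3 survives at r4c3 ⇒ r4c3=3.
Step 32. [r3c8∈{8}] nothing but 8 survives at r3c8 ⇒ r3c8=8.
Step 33. [r3c4∈{1}] r3c4 is down to just 1, so r3c4=1.
Step 34. [r2c7∈{5}] nothing but 5 survives at r2c7 ⇒ r2c7=5.
Step 35. [r6c9∈{8}] r6c9 is down to just 8, so r6c9=8.

Answer: 4 1 7 5 8 2 6 3 9 / 6 2 8 7 3 9 5 4 1 / 3 9 5 1 4 6 2 8 7 / 5 8 3 9 6 7 1 2 4 / 7 4 9 8 2 1 3 6 5 / 2 6 1 3 5 4 9 7 8 / 9 7 2 6 1 8 4 5 3 / 8 3 6 4 9 5 7 1 2 / 1 5 4 2 7 3 8 9 6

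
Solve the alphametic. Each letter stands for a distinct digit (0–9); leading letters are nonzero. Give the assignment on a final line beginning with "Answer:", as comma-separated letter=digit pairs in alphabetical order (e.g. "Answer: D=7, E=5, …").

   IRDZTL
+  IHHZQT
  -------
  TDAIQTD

Step 1. [col 1: L + T ≡ D (mod 10)] several values work for D in column 1 (L + T ≡ D (mod 10), carry-in 0); try D=4. So D=4.
Step 2. [col 1: L + T ≡ D (mod 10)] several values work for L in column 1 (L + T ≡ D (mod 10), carry-in 0); try L=3 ⇒ L=3.
Step 3. [col 1: L + T ≡ D (mod 10)] from column 1 (L=3, D=4, carry-in 0, digits 3,4 already taken and all letters distinct): T must equal 1 ⇒ T=1.
Step 4. [col 2: T + Q ≡ T (mod 10)] from column 2 (T=1, carry-in 0, digits 1,3,4 already taken and all letters distinct): Q must equal 0. So Q=0.
Step 5. [col 3: Z + Z ≡ Q (mod 10)] column 3: given Q=0, carry-in 0, and digits 0,1,3,4 already taken and all letters distinct, Z+Z≡Q (mod 10) forces Z=5, so Z=5.
Step 6. [col 4: D + H ≡ I (mod 10)] column 4 (D + H ≡ I (mod 10), carry-in 1) doesn't pin H yet; pick H=2 and continue ⇒ H=2.
Step 7. [col 4: D + H ≡ I (mod 10)] column 4: given D=4, H=2, carry-in 1, and digits 0,1,2,3,4,5 already taken and all letters distinct, D+H≡I (mod 10) forces I=7, so I=7.
Step 8. [col 5: R + H ≡ A (mod 10)] column 5 reads R+H+carry(0)=A with H=2; with digits 0,1,2,3,4,5,7 already taken and all letters distinct, the only value for R is 6, so R=6.
Step 9. [col 5: R + H ≡ A (mod 10)] from column 5 (R=6, H=2, carry-in 0, digits 0,1,2,3,4,5,6,7 already taken and all letters distinct): A must equal 8. So A=8.

Answer: A=8, D=4, H=2, I=7, L=3, Q=0, R=6, T=1, Z=5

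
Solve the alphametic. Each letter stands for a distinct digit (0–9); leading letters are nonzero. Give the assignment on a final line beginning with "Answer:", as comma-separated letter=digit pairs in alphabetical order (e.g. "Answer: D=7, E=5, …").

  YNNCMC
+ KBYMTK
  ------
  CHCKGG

Step 1. [col 1: C + K ≡ G (mod 10)] column 1 (C + K ≡ G (mod 10), carry-in 0) doesn't pin C yet; pick C=8 and continue ⇒ C=8.
Step 2. [col 1: C + K ≡ G (mod 10)] no forcing yet in column 1 (carry-in 0); G=1 is free and consistent — try it, so G=1.
Step 3. [col 1: C + K ≡ G (mod 10)] from column 1 (C=8, G=1, carry-in 0, digits 1,8 already taken and all letters distinct): K must equal 3 ⇒ K=3.
Step 4. [col 2: M + T ≡ G (mod 10)] column 2 (M + T ≡ G (mod 10), carry-in 1) doesn't pin T yet; pick T=6 and continue. So T=6.
Step 5. [col 2: M + T ≡ G (mod 10)] from column 2 (T=6, G=1, carry-in 1, digits 1,3,6,8 already taken and all letters distinct): M must equal 4 ⇒ M=4.
Step 6. [col 4: N + Y ≡ C (mod 10)] no forcing yet in column 4 (carry-in 1); Y=5 is free and consistent — try it. So Y=5.
Step 7. [col 4: N + Y ≡ C (mod 10)] in column 4 we have N+Y≡C with carry-in 1; given Y=5, C=8 and digits 1,3,4,5,6,8 already taken and all letters distinct, that pins N to 2, so N=2.
Step 8. [col 5: N + B ≡ H (mod 10)] column 5: given N=2, carry-in 0, and digits 1,2,3,4,5,6,8 already taken and all letters distinct, N+B≡H (mod 10) forces B=7, so B=7.
Step 9. [col 5: N + B ≡ H (mod 10)] in column 5 we have N+B≡H with carry-in 0; given N=2, B=7 and digits 1,2,3,4,5,6,7,8 already taken and all letters distinct, that pins H to 9, so H=9.

Answer: B=7, C=8, G=1, H=9, K=3, M=4, N=2, T=6, Y=5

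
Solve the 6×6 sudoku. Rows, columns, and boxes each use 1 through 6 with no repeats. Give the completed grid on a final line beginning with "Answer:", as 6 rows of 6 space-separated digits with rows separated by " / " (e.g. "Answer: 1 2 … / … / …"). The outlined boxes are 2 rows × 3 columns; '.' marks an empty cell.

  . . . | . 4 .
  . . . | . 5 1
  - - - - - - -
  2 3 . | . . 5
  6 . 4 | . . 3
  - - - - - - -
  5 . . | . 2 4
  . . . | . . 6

Step 1. [r3c3∈{1}] r3c3 is down to just 1, so r3c3=1.
Step 2. [r6c5∈{1,3}] r6c5 is the only open cell in col 5 admitting 3. So r6c5=3.
Step 3. [r1c6∈{2}] r1c6 is down to just 2, so r1c6=2.
Step 4. [r5c4∈{1}] r5c4 is down to just 1. So r5c4=1.
Step 5. [r5c2∈{6}] r5c2 has the single candidate 6. So r5c2=6.
Step 6. [r1c3∈{3,5,6}] col 3 places 5 nowhere but r1c3 ⇒ r1c3=5.
Step 7. [r2c3∈{2,3,6}] across col 3, 6 lands solely at r2c3. So r2c3=6.
Step 8. [r1c2∈{1}] nothing but 1 survives at r1c2. So r1c2=1.
Step 9. [r1c4∈{3,6}] r1c4 is the only open cell in row 1 admitting 6 ⇒ r1c4=6.
Step 10. [r2c2∈{2,4}] across row 2, 2 lands solely at r2c2. So r2c2=2.
Step 11. [r2c1∈{3,4}] row 2 places 4 nowhere but r2c1, so r2c1=4.
Step 12. [r4c5∈{1}] r4c5 has the single candidate 1, so r4c5=1.
Step 13. [r6c3∈{2}] r6c3's peers cover all but 2 ⇒ r6c3=2.
Step 14. [r4c2∈{5}] r4c2 is down to just 5 ⇒ r4c2=5.
Step 15. [r3c5∈{6}] r3c5 has the single candidate 6 ⇒ r3c5=6.
Step 16. [r3c4∈{4}] nothing but 4 survives at r3c4, so r3c4=4.
Step 17. [r5c3∈{3}] r5c3 has the single candidate 3 ⇒ r5c3=3.
Step 18. [r6c2∈{4}] r6c2's peers cover all but 4 ⇒ r6c2=4.
Step 19. [r1c1∈{3}] only 3 remains possible at r1c1. So r1c1=3.
Step 20. [r6c4∈{5}] only 5 remains possible at r6c4 ⇒ r6c4=5.
Step 21. [r2c4∈{3}] only 3 remains possible at r2c4. So r2c4=3.
Step 22. [r4c4∈{2}] r4c4's peers cover all but 2 ⇒ r4c4=2.
Step 23. [r6c1∈{1}] r6c1's peers cover all but 1 ⇒ r6c1=1.

Answer: 3 1 5 6 4 2 / 4 2 6 3 5 1 / 2 3 1 4 6 5 / 6 5 4 2 1 3 / 5 6 3 1 2 4 / 1 4 2 5 3 6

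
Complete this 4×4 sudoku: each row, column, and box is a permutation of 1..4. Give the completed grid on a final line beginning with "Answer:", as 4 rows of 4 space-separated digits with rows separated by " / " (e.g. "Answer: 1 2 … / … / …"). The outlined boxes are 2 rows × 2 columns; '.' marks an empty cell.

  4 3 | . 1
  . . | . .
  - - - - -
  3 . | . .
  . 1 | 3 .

Step 1. [r2c2∈{2}] r2c2 has the single candidate 2 ⇒ r2c2=2.
Step 2. [r4c4∈{2,4}] in row 4, 4 fits only at r4c4, so r4c4=4.
Step 3. [r3c3∈{1,2}] across row 3, 1 lands solely at r3c3, so r3c3=1.
Step 4. [r2c4∈{3}] r2c4 has the single candidate 3 ⇒ r2c4=3.
Step 5. [r2c1∈{1}] only 1 remains possible at r2c1, so r2c1=1.
Step 6. [r1c3∈{2}] r1c3 is down to just 2. So r1c3=2.
Step 7. [r3c4∈{2}] r3c4 is down to just 2. So r3c4=2.
Step 8. [r3c2∈{4}] nothing but 4 survives at r3c2. So r3c2=4.
Step 9. [r2c3∈{4}] nothing but 4 survives at r2c3 ⇒ r2c3=4.
Step 10. [r4c1∈{2}] only 2 remains possible at r4c1. So r4c1=2.

Answer: 4 3 2 1 / 1 2 4 3 / 3 4 1 2 / 2 1 3 4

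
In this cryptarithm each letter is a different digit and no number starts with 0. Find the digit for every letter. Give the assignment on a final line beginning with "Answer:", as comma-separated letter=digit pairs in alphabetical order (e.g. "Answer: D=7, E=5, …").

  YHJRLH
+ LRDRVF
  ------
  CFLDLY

Step 1. [col 1: H + F ≡ Y (mod 10)] Y=5 is one option consistent with column 1 (H + F ≡ Y (mod 10), carry-in 0) — take it, so Y=5.
Step 2. [col 1: H + F ≡ Y (mod 10)] several values work for F in column 1 (H + F ≡ Y (mod 10), carry-in 0); try F=2 ⇒ F=2.
Step 3. [col 1: H + F ≡ Y (mod 10)] column 1 reads H+F+carry(0)=Y with F=2, Y=5; with digits 2,5 already taken and all letters distinct, the only value for H is 3, so H=3.
Step 4. [col 2: L + V ≡ L (mod 10)] column 2 reads L+V+carry(0)=L with nothing yet; with digits 2,3,5 already taken and all letters distinct, the only value for V is 0 ⇒ V=0.
Step 5. [col 2: L + V ≡ L (mod 10)] column 2 (L + V ≡ L (mod 10), carry-in 0) doesn't pin L yet; pick L=1 and continue. So L=1.
Step 6. [col 3: R + R ≡ D (mod 10)] R=8 is one option consistent with column 3 (R + R ≡ D (mod 10), carry-in 0) — take it. So R=8.
Step 7. [col 3: R + R ≡ D (mod 10)] column 3: given R=8, carry-in 0, and digits 0,1,2,3,5,8 already taken and all letters distinct, R+R≡D (mod 10) forces D=6, so D=6.
Step 8. [col 4: J + D ≡ L (mod 10)] in column 4 we have J+D≡L with carry-in 1; given D=6, L=1 and digits 0,1,2,3,5,6,8 already taken and all letters distinct, that pins J to 4, so J=4.
Step 9. [col 6: Y + L ≡ C (mod 10)] from column 6 (Y=5, L=1, carry-in 1, digits 0,1,2,3,4,5,6,8 already taken and all letters distinct): C must equal 7, so C=7.

Answer: C=7, D=6, F=2, H=3, J=4, L=1, R=8, V=0, Y=5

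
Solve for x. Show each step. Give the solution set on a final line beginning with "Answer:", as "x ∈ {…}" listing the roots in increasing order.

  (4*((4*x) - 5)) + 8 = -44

Step 1. [(4*((4*x) - 5)) + 8 = -44] +8 is outermost — subtract 8 both sides ⇒ sub: 4*((4*x) - 5) = -52.
Step 2. [4*((4*x) - 5) = -52] 4 out front; divide by 4, so div: (4*x) - 5 = -13.
Step 3. [(4*x) - 5 = -13] 5 comes off first (add 5) ⇒ sub: 4*x = -8.
Step 4. [4*x = -8] 4 out front; divide by 4, so div: x = -2.

Answer: x ∈ {-2}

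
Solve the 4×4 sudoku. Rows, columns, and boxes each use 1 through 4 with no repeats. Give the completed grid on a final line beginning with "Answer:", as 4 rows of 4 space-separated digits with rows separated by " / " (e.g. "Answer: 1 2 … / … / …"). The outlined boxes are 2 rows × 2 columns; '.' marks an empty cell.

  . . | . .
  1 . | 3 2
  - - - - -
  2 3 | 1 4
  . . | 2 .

Step 1. [r2c2∈{4}] r2c2 has the single candidate 4 ⇒ r2c2=4.
Step 2. [r4c4∈{3}] nothing but 3 survives at r4c4 ⇒ r4c4=3.
Step 3. [r1c2∈{2}] only 2 remains possible at r1c2, so r1c2=2.
Step 4. [r4c1∈{4}] nothing but 4 survives at r4c1, so r4c1=4.
Step 5. [r1c4∈{1}] nothing but 1 survives at r1c4, so r1c4=1.
Step 6. [r1c1∈{3}] only 3 remains possible at r1c1 ⇒ r1c1=3.
Step 7. [r1c3∈{4}] only 4 remains possible at r1c3, so r1c3=4.
Step 8. [r4c2∈{1}] r4c2's peers cover all but 1, so r4c2=1.

Answer: 3 2 4 1 / 1 4 3 2 / 2 3 1 4 / 4 1 2 3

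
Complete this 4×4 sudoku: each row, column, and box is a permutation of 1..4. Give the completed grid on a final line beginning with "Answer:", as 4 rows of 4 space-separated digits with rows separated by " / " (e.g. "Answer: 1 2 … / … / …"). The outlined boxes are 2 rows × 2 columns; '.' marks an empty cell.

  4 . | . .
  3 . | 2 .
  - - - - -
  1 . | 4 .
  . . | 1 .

Step 1. [r1c2∈{1,2}] 2 has one home in row 1: r1c2 ⇒ r1c2=2.
Step 2. [r3c2∈{3}] r3c2 has the single candidate 3. So r3c2=3.
Step 3. [r1c4∈{1,3}] in row 1, 1 fits only at r1c4 ⇒ r1c4=1.
Step 4. [r3c4∈{2}] only 2 remains possible at r3c4. So r3c4=2.
Step 5. [r4c4∈{3}] only 3 remains possible at r4c4, so r4c4=3.
Step 6. [r2c4∈{4}] r2c4 has the single candidate 4, so r2c4=4.
Step 7. [r1c3∈{3}] r1c3 is down to just 3, so r1c3=3.
Step 8. [r4c2∈{4}] r4c2 has the single candidate 4. So r4c2=4.
Step 9. [r2c2∈{1}] r2c2 is down to just 1. So r2c2=1.
Step 10. [r4c1∈{2}] r4c1 has the single candidate 2. So r4c1=2.

Answer: 4 2 3 1 / 3 1 2 4 / 1 3 4 2 / 2 4 1 3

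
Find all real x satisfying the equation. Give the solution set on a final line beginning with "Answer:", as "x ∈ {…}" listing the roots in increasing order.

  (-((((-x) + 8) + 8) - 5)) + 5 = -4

Step 1. [(-((((-x) + 8) + 8) - 5)) + 5 = -4] 5 comes off first (subtract 5) ⇒ sub: -((((-x) + 8) + 8) - 5) = -9.
Step 2. [-((((-x) + 8) + 8) - 5) = -9] LHS negated; negate both sides ⇒ neg: (((-x) + 8) + 8) - 5 = 9.
Step 3. [(((-x) + 8) + 8) - 5 = 9] peel the -5: add 5 from each side ⇒ sub: ((-x) + 8) + 8 = 14.
Step 4. [((-x) + 8) + 8 = 14] +8 is outermost — subtract 8 both sides ⇒ sub: (-x) + 8 = 6.
Step 5. [(-x) + 8 = 6] subtract 8: x sits inside (… + 8) ⇒ sub: -x = -2.
Step 6. [-x = -2] flip signs both sides. So neg: x = 2.

Answer: x ∈ {2}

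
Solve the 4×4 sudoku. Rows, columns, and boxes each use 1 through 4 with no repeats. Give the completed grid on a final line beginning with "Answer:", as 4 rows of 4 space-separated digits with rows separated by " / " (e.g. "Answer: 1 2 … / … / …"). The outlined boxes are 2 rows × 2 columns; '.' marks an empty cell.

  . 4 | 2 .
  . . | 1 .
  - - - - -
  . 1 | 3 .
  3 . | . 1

Step 1. [r2c1∈{2}] r2c1 is down to just 2, so r2c1=2.
Step 2. [r2c4∈{3,4}] r2c4 is the only open cell in row 2 admitting 4 ⇒ r2c4=4.
Step 3. [r4c2∈{2}] nothing but 2 survives at r4c2, so r4c2=2.
Step 4. [r1c1∈{1}] only 1 remains possible at r1c1. So r1c1=1.
Step 5. [r3c1∈{4}] r3c1 has the single candidate 4. So r3c1=4.
Step 6. [r1c4∈{3}] only 3 remains possible at r1c4. So r1c4=3.
Step 7. [r4c3∈{4}] r4c3's peers cover all but 4. So r4c3=4.
Step 8. [r2c2∈{3}] r2c2's peers cover all but 3 ⇒ r2c2=3.
Step 9. [r3c4∈{2}] only 2 remains possible at r3c4, so r3c4=2.

Answer: 1 4 2 3 / 2 3 1 4 / 4 1 3 2 / 3 2 4 1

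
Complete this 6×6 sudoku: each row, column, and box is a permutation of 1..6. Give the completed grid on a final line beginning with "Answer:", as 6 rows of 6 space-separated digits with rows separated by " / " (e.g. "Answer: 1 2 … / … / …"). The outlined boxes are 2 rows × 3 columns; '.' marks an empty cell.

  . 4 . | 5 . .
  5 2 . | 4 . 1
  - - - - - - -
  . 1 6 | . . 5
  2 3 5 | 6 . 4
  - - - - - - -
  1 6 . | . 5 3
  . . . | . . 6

Step 1. [r2c3∈{3}] r2c3 is down to just 3. So r2c3=3.
Step 2. [r6c5∈{1,2,4}] in col 5, 4 fits only at r6c5. So r6c5=4.
Step 3. [r5c4∈{2}] nothing but 2 survives at r5c4. So r5c4=2.
Step 4. [r1c5∈{2,3,6}] row 1 places 3 nowhere but r1c5, so r1c5=3.
Step 5. [r6c1∈{3}] only 3 remains possible at r6c1, so r6c1=3.
Step 6. [r5c3∈{4}] r5c3's peers cover all but 4, so r5c3=4.
Step 7. [r2c5∈{6}] r2c5 is down to just 6, so r2c5=6.
Step 8. [r6c2∈{5}] r6c2's peers cover all but 5. So r6c2=5.
Step 9. [r1c1∈{6}] only 6 remains possible at r1c1, so r1c1=6.
Step 10. [r1c3∈{1}] r1c3 is down to just 1 ⇒ r1c3=1.
Step 11. [r1c6∈{2}] r1c6's peers cover all but 2. So r1c6=2.
Step 12. [r6c3∈{2}] only 2 remains possible at r6c3, so r6c3=2.
Step 13. [r3c4∈{3}] r3c4 has the single candidate 3. So r3c4=3.
Step 14. [r6c4∈{1}] r6c4's peers cover all but 1 ⇒ r6c4=1.
Step 15. [r3c5∈{2}] r3c5 has the single candidate 2 ⇒ r3c5=2.
Step 16. [r4c5∈{1}] r4c5 is down to just 1 ⇒ r4c5=1.
Step 17. [r3c1∈{4}] r3c1's peers cover all but 4 ⇒ r3c1=4.

Answer: 6 4 1 5 3 2 / 5 2 3 4 6 1 / 4 1 6 3 2 5 / 2 3 5 6 1 4 / 1 6 4 2 5 3 / 3 5 2 1 4 6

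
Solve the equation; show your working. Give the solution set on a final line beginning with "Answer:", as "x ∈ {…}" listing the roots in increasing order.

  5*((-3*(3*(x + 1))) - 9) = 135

Step 1. [5*((-3*(3*(x + 1))) - 9) = 135] 5·(inner) — divide through by 5. So div: (-3*(3*(x + 1))) - 9 = 27.
Step 2. [(-3*(3*(x + 1))) - 9 = 27] peel the -9: add 9 from each side, so sub: -3*(3*(x + 1)) = 36.
Step 3. [-3*(3*(x + 1)) = 36] -3 out front; divide by -3 ⇒ div: 3*(x + 1) = -12.
Step 4. [3*(x + 1) = -12] LHS = 3·(…); ÷3 both sides ⇒ div: x + 1 = -4.
Step 5. [x + 1 = -4] peel the +1: subtract 1 from each side ⇒ sub: x = -5.

Answer: x ∈ {-5}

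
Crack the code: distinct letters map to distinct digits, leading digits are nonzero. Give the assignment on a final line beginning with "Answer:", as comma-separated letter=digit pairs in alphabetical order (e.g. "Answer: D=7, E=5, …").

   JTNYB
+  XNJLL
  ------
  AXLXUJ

Step 1. [col 1: B + L ≡ J (mod 10)] column 1 (B + L ≡ J (mod 10), carry-in 0) doesn't pin L yet; pick L=3 and continue, so L=3.
Step 2. [A] adding two 5-digit numbers gives at most 5+1 digits, and here it does — A is that final carry and must be 1. So A=1.
Step 3. [col 1: B + L ≡ J (mod 10)] J=9 is one option consistent with column 1 (B + L ≡ J (mod 10), carry-in 0) — take it, so J=9.
Step 4. [col 1: B + L ≡ J (mod 10)] from column 1 (L=3, J=9, carry-in 0, digits 1,3,9 already taken and all letters distinct): B must equal 6, so B=6.
Step 5. [col 2: Y + L ≡ U (mod 10)] Y=2 is one option consistent with column 2 (Y + L ≡ U (mod 10), carry-in 0) — take it, so Y=2.
Step 6. [col 2: Y + L ≡ U (mod 10)] column 2 reads Y+L+carry(0)=U with Y=2, L=3; with digits 1,2,3,6,9 already taken and all letters distinct, the only value for U is 5, so U=5.
Step 7. [col 3: N + J ≡ X (mod 10)] column 3 reads N+J+carry(0)=X with J=9; with digits 1,2,3,5,6,9 already taken and all letters distinct, the only value for N is 8. So N=8.
Step 8. [col 3: N + J ≡ X (mod 10)] in column 3 we have N+J≡X with carry-in 0; given N=8, J=9 and digits 1,2,3,5,6,8,9 already taken and all letters distinct, that pins X to 7. So X=7.
Step 9. [col 4: T + N ≡ L (mod 10)] from column 4 (N=8, L=3, carry-in 1, digits 1,2,3,5,6,7,8,9 already taken and all letters distinct): T must equal 4, so T=4.

Answer: A=1, B=6, J=9, L=3, N=8, T=4, U=5, X=7, Y=2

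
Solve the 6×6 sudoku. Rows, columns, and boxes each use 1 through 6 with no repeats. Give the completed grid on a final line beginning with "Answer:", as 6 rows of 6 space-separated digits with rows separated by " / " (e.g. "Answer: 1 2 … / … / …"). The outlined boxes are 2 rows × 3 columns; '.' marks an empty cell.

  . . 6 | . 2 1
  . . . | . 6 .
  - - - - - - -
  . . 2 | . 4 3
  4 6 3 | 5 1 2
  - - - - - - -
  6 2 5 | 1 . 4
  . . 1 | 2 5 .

Step 1. [r6c2∈{3,4}] r6c2 is the only open cell in row 6 admitting 4, so r6c2=4.
Step 2. [r2c1∈{1,2,3,5}] r2c1 is the only open cell in row 2 admitting 2, so r2c1=2.
Step 3. [r2c2∈{1,3,5}] 1 has one home in row 2: r2c2. So r2c2=1.
Step 4. [r1c2∈{3,5}] across col 2, 3 lands solely at r1c2, so r1c2=3.
Step 5. [r2c3∈{4}] only 4 remains possible at r2c3 ⇒ r2c3=4.
Step 6. [r1c1∈{5}] only 5 remains possible at r1c1, so r1c1=5.
Step 7. [r6c6∈{6}] only 6 remains possible at r6c6, so r6c6=6.
Step 8. [r3c1∈{1}] nothing but 1 survives at r3c1 ⇒ r3c1=1.
Step 9. [r3c2∈{5}] nothing but 5 survives at r3c2, so r3c2=5.
Step 10. [r5c5∈{3}] only 3 remains possible at r5c5, so r5c5=3.
Step 11. [r2c4∈{3}] nothing but 3 survives at r2c4. So r2c4=3.
Step 12. [r3c4∈{6}] r3c4 is down to just 6. So r3c4=6.
Step 13. [r1c4∈{4}] r1c4 is down to just 4. So r1c4=4.
Step 14. [r6c1∈{3}] r6c1's peers cover all but 3, so r6c1=3.
Step 15. [r2c6∈{5}] r2c6 has the single candidate 5. So r2c6=5.

Answer: 5 3 6 4 2 1 / 2 1 4 3 6 5 / 1 5 2 6 4 3 / 4 6 3 5 1 2 / 6 2 5 1 3 4 / 3 4 1 2 5 6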